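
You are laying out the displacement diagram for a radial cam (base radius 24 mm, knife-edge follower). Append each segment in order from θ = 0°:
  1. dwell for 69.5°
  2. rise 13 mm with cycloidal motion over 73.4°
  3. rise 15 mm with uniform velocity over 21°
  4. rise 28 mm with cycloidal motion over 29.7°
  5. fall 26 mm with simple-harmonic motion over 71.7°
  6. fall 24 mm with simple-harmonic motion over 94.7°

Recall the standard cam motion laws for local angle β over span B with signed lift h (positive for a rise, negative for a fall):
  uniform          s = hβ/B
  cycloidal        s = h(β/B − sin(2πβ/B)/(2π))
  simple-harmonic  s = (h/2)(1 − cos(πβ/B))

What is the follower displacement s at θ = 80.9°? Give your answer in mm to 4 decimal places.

seg 1 [0°–69.5°] dwell: s stays 0.0000
seg 2 [69.5°–142.9°] cycloidal, h=13: θ=80.9° here. β=11.4, B=73.4. 13·(0.1553 − sin(2π·0.1553)/(2π)) = 0.3055 → s = 0.3055

0.3055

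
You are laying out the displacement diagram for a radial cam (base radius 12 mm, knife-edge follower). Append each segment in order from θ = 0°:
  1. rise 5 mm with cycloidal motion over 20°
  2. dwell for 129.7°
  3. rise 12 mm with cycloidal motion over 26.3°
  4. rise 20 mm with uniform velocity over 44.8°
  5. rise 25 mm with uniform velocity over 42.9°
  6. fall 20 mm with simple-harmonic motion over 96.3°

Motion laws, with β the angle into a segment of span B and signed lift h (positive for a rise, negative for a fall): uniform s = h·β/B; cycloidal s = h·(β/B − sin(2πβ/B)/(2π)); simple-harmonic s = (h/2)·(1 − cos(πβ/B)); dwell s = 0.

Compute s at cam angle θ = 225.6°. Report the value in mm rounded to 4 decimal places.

seg 1 [0°–20°] cycloidal, h=5: full span → s += 5 → s = 5.0000
seg 2 [20°–149.7°] dwell: s stays 5.0000
seg 3 [149.7°–176°] cycloidal, h=12: full span → s += 12 → s = 17.0000
seg 4 [176°–220.8°] uniform, h=20: full span → s += 20 → s = 37.0000
seg 5 [220.8°–263.7°] uniform, h=25: θ=225.6° here. β=4.8, B=42.9. 25·4.8/42.9 = 2.7972 → s = 39.7972

39.7972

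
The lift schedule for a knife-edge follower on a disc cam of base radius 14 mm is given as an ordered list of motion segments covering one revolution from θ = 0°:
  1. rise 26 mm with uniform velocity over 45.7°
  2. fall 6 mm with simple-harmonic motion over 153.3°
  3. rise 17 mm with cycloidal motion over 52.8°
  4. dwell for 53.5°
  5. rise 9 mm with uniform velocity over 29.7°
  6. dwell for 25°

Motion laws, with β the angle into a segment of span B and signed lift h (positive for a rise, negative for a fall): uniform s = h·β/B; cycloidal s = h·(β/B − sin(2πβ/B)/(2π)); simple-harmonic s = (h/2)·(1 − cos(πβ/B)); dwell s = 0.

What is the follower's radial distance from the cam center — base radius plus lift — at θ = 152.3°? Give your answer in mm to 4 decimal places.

seg 1 [0°–45.7°] uniform, h=26: full span → s += 26 → s = 26.0000
seg 2 [45.7°–199°] simple-harmonic, h=-6: θ=152.3° here. β=106.6, B=153.3. -6/2·(1 − cos(π·0.6954)) = -4.7279 → s = 21.2721
radial distance = base radius + s = 14 + 21.2721 = 35.2721

35.2721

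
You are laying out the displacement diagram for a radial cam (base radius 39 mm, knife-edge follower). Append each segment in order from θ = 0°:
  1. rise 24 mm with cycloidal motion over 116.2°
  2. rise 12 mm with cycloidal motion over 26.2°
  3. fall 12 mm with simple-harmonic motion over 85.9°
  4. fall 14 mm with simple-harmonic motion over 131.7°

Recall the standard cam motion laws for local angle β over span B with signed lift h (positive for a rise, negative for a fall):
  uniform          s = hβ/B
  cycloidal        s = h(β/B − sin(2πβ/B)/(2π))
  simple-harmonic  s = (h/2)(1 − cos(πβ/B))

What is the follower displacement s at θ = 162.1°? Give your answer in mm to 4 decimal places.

seg 1 [0°–116.2°] cycloidal, h=24: full span → s += 24 → s = 24.0000
seg 2 [116.2°–142.4°] cycloidal, h=12: full span → s += 12 → s = 36.0000
seg 3 [142.4°–228.3°] simple-harmonic, h=-12: θ=162.1° here. β=19.7, B=85.9. -12/2·(1 − cos(π·0.2293)) = -1.4911 → s = 34.5089

34.5089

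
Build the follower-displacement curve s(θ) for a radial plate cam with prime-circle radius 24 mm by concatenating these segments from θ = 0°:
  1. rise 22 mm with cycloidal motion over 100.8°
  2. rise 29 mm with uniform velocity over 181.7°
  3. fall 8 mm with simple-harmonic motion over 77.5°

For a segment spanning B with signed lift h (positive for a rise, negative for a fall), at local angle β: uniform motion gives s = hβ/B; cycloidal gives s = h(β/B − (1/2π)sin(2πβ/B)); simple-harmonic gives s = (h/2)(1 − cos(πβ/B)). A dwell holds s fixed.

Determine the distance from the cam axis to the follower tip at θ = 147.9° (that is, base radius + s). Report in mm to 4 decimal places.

seg 1 [0°–100.8°] cycloidal, h=22: full span → s += 22 → s = 22.0000
seg 2 [100.8°–282.5°] uniform, h=29: θ=147.9° here. β=47.1, B=181.7. 29·47.1/181.7 = 7.5173 → s = 29.5173
radial distance = base radius + s = 24 + 29.5173 = 53.5173

53.5173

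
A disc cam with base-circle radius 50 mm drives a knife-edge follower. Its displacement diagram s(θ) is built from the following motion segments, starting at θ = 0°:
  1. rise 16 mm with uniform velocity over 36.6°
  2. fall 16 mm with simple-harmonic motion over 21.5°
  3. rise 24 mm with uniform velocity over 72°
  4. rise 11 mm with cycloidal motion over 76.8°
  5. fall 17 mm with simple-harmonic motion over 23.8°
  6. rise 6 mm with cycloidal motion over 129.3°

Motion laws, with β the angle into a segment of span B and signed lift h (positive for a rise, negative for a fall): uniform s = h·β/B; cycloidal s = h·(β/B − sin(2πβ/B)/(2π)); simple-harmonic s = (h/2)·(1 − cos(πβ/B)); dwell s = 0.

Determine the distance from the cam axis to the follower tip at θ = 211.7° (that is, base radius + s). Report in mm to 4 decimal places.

seg 1 [0°–36.6°] uniform, h=16: full span → s += 16 → s = 16.0000
seg 2 [36.6°–58.1°] simple-harmonic, h=-16: full span → s += -16 → s = 0.0000
seg 3 [58.1°–130.1°] uniform, h=24: full span → s += 24 → s = 24.0000
seg 4 [130.1°–206.9°] cycloidal, h=11: full span → s += 11 → s = 35.0000
seg 5 [206.9°–230.7°] simple-harmonic, h=-17: θ=211.7° here. β=4.8, B=23.8. -17/2·(1 − cos(π·0.2017)) = -1.6498 → s = 33.3502
radial distance = base radius + s = 50 + 33.3502 = 83.3502

83.3502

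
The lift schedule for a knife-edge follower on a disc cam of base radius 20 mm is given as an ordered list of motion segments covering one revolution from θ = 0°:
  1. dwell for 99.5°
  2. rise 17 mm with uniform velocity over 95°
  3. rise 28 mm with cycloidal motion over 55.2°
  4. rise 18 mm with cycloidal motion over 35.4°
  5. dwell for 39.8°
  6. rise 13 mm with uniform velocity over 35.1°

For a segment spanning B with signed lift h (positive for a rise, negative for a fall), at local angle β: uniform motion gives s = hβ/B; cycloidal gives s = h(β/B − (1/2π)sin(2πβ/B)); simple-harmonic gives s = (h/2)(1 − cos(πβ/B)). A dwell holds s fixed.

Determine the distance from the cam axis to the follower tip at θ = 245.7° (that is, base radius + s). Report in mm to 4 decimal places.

seg 1 [0°–99.5°] dwell: s stays 0.0000
seg 2 [99.5°–194.5°] uniform, h=17: full span → s += 17 → s = 17.0000
seg 3 [194.5°–249.7°] cycloidal, h=28: θ=245.7° here. β=51.2, B=55.2. 28·(0.9275 − sin(2π·0.9275)/(2π)) = 27.9306 → s = 44.9306
radial distance = base radius + s = 20 + 44.9306 = 64.9306

64.9306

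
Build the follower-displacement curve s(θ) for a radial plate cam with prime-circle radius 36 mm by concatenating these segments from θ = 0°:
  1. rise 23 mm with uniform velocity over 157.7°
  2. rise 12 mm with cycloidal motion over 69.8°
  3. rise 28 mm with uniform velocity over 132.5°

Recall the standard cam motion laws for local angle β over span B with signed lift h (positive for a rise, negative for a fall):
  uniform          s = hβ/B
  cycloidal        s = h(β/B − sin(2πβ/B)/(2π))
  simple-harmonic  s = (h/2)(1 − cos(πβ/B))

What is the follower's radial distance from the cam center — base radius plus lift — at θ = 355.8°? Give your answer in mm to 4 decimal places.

seg 1 [0°–157.7°] uniform, h=23: full span → s += 23 → s = 23.0000
seg 2 [157.7°–227.5°] cycloidal, h=12: full span → s += 12 → s = 35.0000
seg 3 [227.5°–360°] uniform, h=28: θ=355.8° here. β=128.3, B=132.5. 28·128.3/132.5 = 27.1125 → s = 62.1125
radial distance = base radius + s = 36 + 62.1125 = 98.1125

98.1125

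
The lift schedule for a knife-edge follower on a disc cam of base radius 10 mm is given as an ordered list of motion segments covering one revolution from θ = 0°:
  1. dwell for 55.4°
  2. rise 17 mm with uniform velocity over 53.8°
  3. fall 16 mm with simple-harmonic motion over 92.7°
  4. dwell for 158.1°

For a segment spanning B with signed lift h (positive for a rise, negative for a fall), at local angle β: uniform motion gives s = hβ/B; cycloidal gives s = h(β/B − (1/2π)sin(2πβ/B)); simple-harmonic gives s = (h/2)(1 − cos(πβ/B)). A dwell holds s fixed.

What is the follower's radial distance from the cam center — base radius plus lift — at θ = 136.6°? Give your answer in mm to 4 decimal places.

seg 1 [0°–55.4°] dwell: s stays 0.0000
seg 2 [55.4°–109.2°] uniform, h=17: full span → s += 17 → s = 17.0000
seg 3 [109.2°–201.9°] simple-harmonic, h=-16: θ=136.6° here. β=27.4, B=92.7. -16/2·(1 − cos(π·0.2956)) = -3.2082 → s = 13.7918
radial distance = base radius + s = 10 + 13.7918 = 23.7918

23.7918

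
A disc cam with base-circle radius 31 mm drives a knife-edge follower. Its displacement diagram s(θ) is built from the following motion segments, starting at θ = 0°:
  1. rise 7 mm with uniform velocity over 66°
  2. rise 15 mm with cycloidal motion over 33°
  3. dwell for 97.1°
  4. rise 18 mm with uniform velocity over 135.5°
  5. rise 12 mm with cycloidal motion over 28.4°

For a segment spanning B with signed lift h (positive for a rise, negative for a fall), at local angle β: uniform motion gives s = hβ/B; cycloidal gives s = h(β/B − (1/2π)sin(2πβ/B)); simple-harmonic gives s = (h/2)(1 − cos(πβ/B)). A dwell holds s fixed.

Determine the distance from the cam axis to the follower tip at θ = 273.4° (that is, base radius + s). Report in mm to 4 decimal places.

seg 1 [0°–66°] uniform, h=7: full span → s += 7 → s = 7.0000
seg 2 [66°–99°] cycloidal, h=15: full span → s += 15 → s = 22.0000
seg 3 [99°–196.1°] dwell: s stays 22.0000
seg 4 [196.1°–331.6°] uniform, h=18: θ=273.4° here. β=77.3, B=135.5. 18·77.3/135.5 = 10.2686 → s = 32.2686
radial distance = base radius + s = 31 + 32.2686 = 63.2686

63.2686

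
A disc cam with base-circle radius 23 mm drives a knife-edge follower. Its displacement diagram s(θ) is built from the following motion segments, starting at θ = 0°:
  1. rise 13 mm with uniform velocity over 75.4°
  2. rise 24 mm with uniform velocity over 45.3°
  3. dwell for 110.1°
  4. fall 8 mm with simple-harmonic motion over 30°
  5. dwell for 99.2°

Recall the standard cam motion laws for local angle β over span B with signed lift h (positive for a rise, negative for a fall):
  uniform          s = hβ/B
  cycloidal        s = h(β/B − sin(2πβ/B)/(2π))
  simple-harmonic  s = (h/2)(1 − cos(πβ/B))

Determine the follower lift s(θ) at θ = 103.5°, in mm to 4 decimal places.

seg 1 [0°–75.4°] uniform, h=13: full span → s += 13 → s = 13.0000
seg 2 [75.4°–120.7°] uniform, h=24: θ=103.5° here. β=28.1, B=45.3. 24·28.1/45.3 = 14.8874 → s = 27.8874

27.8874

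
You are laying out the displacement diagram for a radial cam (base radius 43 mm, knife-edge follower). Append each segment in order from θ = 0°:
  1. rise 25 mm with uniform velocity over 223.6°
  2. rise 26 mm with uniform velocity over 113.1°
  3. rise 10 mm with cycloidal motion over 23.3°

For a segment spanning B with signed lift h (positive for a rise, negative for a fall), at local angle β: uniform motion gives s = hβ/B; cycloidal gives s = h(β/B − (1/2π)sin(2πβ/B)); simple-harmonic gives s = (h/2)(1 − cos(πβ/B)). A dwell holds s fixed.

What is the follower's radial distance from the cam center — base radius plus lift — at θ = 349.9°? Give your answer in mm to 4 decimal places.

seg 1 [0°–223.6°] uniform, h=25: full span → s += 25 → s = 25.0000
seg 2 [223.6°–336.7°] uniform, h=26: full span → s += 26 → s = 51.0000
seg 3 [336.7°–360°] cycloidal, h=10: θ=349.9° here. β=13.2, B=23.3. 10·(0.5665 − sin(2π·0.5665)/(2π)) = 6.3113 → s = 57.3113
radial distance = base radius + s = 43 + 57.3113 = 100.3113

100.3113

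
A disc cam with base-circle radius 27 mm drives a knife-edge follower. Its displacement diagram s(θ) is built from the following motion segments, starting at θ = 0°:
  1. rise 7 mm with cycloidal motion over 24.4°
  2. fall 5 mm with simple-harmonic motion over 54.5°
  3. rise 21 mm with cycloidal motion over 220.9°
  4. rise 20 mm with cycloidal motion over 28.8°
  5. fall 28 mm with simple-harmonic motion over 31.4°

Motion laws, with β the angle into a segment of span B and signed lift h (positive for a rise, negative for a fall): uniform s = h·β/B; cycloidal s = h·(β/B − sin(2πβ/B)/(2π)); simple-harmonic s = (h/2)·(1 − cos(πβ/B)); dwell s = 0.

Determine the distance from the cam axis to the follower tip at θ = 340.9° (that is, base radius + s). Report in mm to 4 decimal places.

seg 1 [0°–24.4°] cycloidal, h=7: full span → s += 7 → s = 7.0000
seg 2 [24.4°–78.9°] simple-harmonic, h=-5: full span → s += -5 → s = 2.0000
seg 3 [78.9°–299.8°] cycloidal, h=21: full span → s += 21 → s = 23.0000
seg 4 [299.8°–328.6°] cycloidal, h=20: full span → s += 20 → s = 43.0000
seg 5 [328.6°–360°] simple-harmonic, h=-28: θ=340.9° here. β=12.3, B=31.4. -28/2·(1 − cos(π·0.3917)) = -9.3289 → s = 33.6711
radial distance = base radius + s = 27 + 33.6711 = 60.6711

60.6711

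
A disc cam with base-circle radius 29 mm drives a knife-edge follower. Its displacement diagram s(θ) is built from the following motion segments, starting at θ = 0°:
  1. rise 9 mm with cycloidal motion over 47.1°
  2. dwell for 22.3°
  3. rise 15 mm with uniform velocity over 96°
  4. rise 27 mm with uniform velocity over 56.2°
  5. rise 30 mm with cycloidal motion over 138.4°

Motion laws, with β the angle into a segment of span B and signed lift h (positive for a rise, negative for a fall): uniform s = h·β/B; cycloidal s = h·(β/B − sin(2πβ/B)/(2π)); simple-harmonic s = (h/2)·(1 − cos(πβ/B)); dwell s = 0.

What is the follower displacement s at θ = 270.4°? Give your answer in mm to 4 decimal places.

seg 1 [0°–47.1°] cycloidal, h=9: full span → s += 9 → s = 9.0000
seg 2 [47.1°–69.4°] dwell: s stays 9.0000
seg 3 [69.4°–165.4°] uniform, h=15: full span → s += 15 → s = 24.0000
seg 4 [165.4°–221.6°] uniform, h=27: full span → s += 27 → s = 51.0000
seg 5 [221.6°–360°] cycloidal, h=30: θ=270.4° here. β=48.8, B=138.4. 30·(0.3526 − sin(2π·0.3526)/(2π)) = 6.7616 → s = 57.7616

57.7616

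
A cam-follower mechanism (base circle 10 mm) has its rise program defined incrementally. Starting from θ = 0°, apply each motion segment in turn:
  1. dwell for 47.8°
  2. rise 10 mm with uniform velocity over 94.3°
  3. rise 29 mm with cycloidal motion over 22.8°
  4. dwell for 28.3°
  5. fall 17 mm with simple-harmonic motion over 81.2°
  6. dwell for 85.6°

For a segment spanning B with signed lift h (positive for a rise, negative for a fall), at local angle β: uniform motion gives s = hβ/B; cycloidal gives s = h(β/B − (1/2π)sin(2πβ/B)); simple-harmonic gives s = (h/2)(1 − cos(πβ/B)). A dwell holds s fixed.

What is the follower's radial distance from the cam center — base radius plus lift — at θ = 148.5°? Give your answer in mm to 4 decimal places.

seg 1 [0°–47.8°] dwell: s stays 0.0000
seg 2 [47.8°–142.1°] uniform, h=10: full span → s += 10 → s = 10.0000
seg 3 [142.1°–164.9°] cycloidal, h=29: θ=148.5° here. β=6.4, B=22.8. 29·(0.2807 − sin(2π·0.2807)/(2π)) = 3.6105 → s = 13.6105
radial distance = base radius + s = 10 + 13.6105 = 23.6105

23.6105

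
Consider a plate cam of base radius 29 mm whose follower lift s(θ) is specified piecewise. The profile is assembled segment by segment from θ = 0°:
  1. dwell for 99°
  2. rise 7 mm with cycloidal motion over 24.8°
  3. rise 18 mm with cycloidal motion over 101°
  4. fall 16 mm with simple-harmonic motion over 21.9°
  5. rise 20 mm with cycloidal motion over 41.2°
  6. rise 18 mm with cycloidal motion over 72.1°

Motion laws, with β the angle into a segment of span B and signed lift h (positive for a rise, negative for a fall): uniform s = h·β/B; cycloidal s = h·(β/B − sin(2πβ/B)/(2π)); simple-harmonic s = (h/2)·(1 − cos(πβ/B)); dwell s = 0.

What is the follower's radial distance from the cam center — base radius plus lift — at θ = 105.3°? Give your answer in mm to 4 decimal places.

seg 1 [0°–99°] dwell: s stays 0.0000
seg 2 [99°–123.8°] cycloidal, h=7: θ=105.3° here. β=6.3, B=24.8. 7·(0.2540 − sin(2π·0.2540)/(2π)) = 0.6645 → s = 0.6645
radial distance = base radius + s = 29 + 0.6645 = 29.6645

29.6645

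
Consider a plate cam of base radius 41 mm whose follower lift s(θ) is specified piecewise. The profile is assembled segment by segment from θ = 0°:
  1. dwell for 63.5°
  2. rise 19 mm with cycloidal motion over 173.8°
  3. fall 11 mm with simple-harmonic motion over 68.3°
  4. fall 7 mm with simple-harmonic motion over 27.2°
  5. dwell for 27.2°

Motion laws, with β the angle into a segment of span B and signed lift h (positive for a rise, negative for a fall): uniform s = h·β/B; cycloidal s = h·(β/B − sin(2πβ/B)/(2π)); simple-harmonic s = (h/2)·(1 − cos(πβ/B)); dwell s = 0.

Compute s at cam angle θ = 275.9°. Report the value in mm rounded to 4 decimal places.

seg 1 [0°–63.5°] dwell: s stays 0.0000
seg 2 [63.5°–237.3°] cycloidal, h=19: full span → s += 19 → s = 19.0000
seg 3 [237.3°–305.6°] simple-harmonic, h=-11: θ=275.9° here. β=38.6, B=68.3. -11/2·(1 − cos(π·0.5652)) = -6.6179 → s = 12.3821

12.3821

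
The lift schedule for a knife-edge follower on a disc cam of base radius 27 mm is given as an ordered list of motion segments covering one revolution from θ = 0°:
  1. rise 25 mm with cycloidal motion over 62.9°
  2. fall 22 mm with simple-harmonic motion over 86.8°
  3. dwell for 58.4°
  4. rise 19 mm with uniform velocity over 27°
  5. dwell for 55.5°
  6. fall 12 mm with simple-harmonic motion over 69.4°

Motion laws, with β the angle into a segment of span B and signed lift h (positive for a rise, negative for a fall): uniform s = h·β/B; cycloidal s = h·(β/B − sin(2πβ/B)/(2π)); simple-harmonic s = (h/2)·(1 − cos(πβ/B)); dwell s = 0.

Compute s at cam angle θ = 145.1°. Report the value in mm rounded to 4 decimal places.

seg 1 [0°–62.9°] cycloidal, h=25: full span → s += 25 → s = 25.0000
seg 2 [62.9°–149.7°] simple-harmonic, h=-22: θ=145.1° here. β=82.2, B=86.8. -22/2·(1 − cos(π·0.9470)) = -21.8479 → s = 3.1521

3.1521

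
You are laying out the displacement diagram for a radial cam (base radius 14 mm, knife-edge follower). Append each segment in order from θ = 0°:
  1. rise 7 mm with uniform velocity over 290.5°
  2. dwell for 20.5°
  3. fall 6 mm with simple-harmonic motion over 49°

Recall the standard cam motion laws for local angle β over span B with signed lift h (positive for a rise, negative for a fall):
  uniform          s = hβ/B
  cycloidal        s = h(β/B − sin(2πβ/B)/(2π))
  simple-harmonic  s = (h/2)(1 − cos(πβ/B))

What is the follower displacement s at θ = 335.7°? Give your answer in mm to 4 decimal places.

seg 1 [0°–290.5°] uniform, h=7: full span → s += 7 → s = 7.0000
seg 2 [290.5°–311°] dwell: s stays 7.0000
seg 3 [311°–360°] simple-harmonic, h=-6: θ=335.7° here. β=24.7, B=49. -6/2·(1 − cos(π·0.5041)) = -3.0385 → s = 3.9615

3.9615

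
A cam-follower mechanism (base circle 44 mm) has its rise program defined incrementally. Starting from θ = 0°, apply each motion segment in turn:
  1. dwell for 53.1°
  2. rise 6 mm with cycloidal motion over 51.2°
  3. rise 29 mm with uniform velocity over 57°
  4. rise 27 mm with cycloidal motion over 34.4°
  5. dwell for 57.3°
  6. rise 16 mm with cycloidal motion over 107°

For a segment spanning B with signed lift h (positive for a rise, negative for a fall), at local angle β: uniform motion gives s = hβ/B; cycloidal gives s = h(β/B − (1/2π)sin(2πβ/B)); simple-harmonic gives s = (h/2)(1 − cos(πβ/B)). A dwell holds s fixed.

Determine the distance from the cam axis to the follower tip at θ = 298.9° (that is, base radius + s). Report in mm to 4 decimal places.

seg 1 [0°–53.1°] dwell: s stays 0.0000
seg 2 [53.1°–104.3°] cycloidal, h=6: full span → s += 6 → s = 6.0000
seg 3 [104.3°–161.3°] uniform, h=29: full span → s += 29 → s = 35.0000
seg 4 [161.3°–195.7°] cycloidal, h=27: full span → s += 27 → s = 62.0000
seg 5 [195.7°–253°] dwell: s stays 62.0000
seg 6 [253°–360°] cycloidal, h=16: θ=298.9° here. β=45.9, B=107. 16·(0.4290 − sin(2π·0.4290)/(2π)) = 5.7645 → s = 67.7645
radial distance = base radius + s = 44 + 67.7645 = 111.7645

111.7645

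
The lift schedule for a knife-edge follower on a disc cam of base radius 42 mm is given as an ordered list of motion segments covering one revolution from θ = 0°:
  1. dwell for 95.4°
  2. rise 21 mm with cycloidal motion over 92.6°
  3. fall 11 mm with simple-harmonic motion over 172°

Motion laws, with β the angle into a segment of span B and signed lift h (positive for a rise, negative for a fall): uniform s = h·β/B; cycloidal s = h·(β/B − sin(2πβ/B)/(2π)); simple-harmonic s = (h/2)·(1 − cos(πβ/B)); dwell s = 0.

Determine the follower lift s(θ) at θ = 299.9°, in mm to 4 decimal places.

seg 1 [0°–95.4°] dwell: s stays 0.0000
seg 2 [95.4°–188°] cycloidal, h=21: full span → s += 21 → s = 21.0000
seg 3 [188°–360°] simple-harmonic, h=-11: θ=299.9° here. β=111.9, B=172. -11/2·(1 − cos(π·0.6506)) = -8.0059 → s = 12.9941

12.9941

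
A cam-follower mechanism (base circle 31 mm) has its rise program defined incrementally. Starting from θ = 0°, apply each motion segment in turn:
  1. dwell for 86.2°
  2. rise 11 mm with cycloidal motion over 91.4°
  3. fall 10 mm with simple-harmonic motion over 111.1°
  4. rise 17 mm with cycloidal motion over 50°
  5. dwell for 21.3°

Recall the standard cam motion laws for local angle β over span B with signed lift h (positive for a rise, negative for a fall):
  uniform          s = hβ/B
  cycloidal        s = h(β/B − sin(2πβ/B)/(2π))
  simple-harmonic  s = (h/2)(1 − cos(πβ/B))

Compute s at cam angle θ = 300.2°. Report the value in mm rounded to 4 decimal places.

seg 1 [0°–86.2°] dwell: s stays 0.0000
seg 2 [86.2°–177.6°] cycloidal, h=11: full span → s += 11 → s = 11.0000
seg 3 [177.6°–288.7°] simple-harmonic, h=-10: full span → s += -10 → s = 1.0000
seg 4 [288.7°–338.7°] cycloidal, h=17: θ=300.2° here. β=11.5, B=50. 17·(0.2300 − sin(2π·0.2300)/(2π)) = 1.2257 → s = 2.2257

2.2257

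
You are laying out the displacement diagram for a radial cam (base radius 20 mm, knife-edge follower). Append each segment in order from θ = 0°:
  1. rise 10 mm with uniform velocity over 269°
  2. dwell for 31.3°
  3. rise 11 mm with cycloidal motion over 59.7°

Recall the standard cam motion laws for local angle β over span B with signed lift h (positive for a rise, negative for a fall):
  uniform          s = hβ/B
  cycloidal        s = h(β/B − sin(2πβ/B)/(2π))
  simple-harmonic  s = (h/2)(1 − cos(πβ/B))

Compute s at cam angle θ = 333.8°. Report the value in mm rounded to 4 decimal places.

seg 1 [0°–269°] uniform, h=10: full span → s += 10 → s = 10.0000
seg 2 [269°–300.3°] dwell: s stays 10.0000
seg 3 [300.3°–360°] cycloidal, h=11: θ=333.8° here. β=33.5, B=59.7. 11·(0.5611 − sin(2π·0.5611)/(2π)) = 6.8286 → s = 16.8286

16.8286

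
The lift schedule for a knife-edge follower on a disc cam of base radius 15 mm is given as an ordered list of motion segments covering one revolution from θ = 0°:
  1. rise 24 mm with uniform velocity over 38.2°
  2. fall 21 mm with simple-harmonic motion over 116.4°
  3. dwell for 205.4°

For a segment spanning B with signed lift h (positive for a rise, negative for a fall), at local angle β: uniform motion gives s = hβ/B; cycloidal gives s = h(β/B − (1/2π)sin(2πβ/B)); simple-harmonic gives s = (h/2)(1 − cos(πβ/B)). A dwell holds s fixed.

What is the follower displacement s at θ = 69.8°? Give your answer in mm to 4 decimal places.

seg 1 [0°–38.2°] uniform, h=24: full span → s += 24 → s = 24.0000
seg 2 [38.2°–154.6°] simple-harmonic, h=-21: θ=69.8° here. β=31.6, B=116.4. -21/2·(1 − cos(π·0.2715)) = -3.5929 → s = 20.4071

20.4071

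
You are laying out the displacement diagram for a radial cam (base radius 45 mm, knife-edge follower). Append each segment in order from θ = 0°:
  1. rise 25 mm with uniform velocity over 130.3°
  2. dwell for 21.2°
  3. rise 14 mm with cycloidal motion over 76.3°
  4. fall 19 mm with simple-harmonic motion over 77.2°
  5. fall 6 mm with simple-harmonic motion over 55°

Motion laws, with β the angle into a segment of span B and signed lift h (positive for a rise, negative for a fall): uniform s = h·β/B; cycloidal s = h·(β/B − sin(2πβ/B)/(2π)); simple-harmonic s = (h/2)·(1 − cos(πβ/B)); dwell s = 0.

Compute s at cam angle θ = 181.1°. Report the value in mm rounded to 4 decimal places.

seg 1 [0°–130.3°] uniform, h=25: full span → s += 25 → s = 25.0000
seg 2 [130.3°–151.5°] dwell: s stays 25.0000
seg 3 [151.5°–227.8°] cycloidal, h=14: θ=181.1° here. β=29.6, B=76.3. 14·(0.3879 − sin(2π·0.3879)/(2π)) = 3.9888 → s = 28.9888

28.9888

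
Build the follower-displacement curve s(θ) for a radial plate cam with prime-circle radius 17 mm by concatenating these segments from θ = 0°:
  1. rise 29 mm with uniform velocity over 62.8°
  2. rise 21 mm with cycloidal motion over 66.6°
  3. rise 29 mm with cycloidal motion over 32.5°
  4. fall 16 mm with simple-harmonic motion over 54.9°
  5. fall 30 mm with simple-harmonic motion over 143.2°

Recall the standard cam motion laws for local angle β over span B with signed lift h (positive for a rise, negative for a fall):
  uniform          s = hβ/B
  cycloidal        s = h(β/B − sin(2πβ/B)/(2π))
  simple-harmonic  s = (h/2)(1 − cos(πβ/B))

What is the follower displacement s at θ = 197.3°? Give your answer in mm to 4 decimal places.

seg 1 [0°–62.8°] uniform, h=29: full span → s += 29 → s = 29.0000
seg 2 [62.8°–129.4°] cycloidal, h=21: full span → s += 21 → s = 50.0000
seg 3 [129.4°–161.9°] cycloidal, h=29: full span → s += 29 → s = 79.0000
seg 4 [161.9°–216.8°] simple-harmonic, h=-16: θ=197.3° here. β=35.4, B=54.9. -16/2·(1 − cos(π·0.6448)) = -11.5152 → s = 67.4848

67.4848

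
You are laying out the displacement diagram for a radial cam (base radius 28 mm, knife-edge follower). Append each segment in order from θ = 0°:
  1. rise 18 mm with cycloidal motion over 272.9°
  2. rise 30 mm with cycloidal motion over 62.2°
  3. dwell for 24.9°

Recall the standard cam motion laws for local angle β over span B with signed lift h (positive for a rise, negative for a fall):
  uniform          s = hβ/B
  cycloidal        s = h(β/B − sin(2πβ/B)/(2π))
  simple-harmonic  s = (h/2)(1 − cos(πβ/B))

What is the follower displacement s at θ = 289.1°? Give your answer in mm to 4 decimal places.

seg 1 [0°–272.9°] cycloidal, h=18: full span → s += 18 → s = 18.0000
seg 2 [272.9°–335.1°] cycloidal, h=30: θ=289.1° here. β=16.2, B=62.2. 30·(0.2605 − sin(2π·0.2605)/(2π)) = 3.0491 → s = 21.0491

21.0491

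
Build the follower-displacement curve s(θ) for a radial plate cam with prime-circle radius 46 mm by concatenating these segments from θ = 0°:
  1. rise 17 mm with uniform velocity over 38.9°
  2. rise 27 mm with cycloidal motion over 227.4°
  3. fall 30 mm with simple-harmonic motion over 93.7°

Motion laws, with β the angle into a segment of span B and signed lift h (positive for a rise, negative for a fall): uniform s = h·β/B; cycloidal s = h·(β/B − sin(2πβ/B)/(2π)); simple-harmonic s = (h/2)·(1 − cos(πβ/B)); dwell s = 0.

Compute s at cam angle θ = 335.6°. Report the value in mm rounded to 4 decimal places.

seg 1 [0°–38.9°] uniform, h=17: full span → s += 17 → s = 17.0000
seg 2 [38.9°–266.3°] cycloidal, h=27: full span → s += 27 → s = 44.0000
seg 3 [266.3°–360°] simple-harmonic, h=-30: θ=335.6° here. β=69.3, B=93.7. -30/2·(1 − cos(π·0.7396)) = -25.2543 → s = 18.7457

18.7457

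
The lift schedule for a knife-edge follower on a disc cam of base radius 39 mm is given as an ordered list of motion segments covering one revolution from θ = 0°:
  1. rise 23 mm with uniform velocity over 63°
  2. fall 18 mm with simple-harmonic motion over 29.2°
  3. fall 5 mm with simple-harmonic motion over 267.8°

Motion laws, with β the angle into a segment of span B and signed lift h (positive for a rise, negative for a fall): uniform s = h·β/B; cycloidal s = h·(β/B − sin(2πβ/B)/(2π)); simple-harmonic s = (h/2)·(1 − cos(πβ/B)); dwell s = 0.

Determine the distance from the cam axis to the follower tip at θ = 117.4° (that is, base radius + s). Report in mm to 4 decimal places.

seg 1 [0°–63°] uniform, h=23: full span → s += 23 → s = 23.0000
seg 2 [63°–92.2°] simple-harmonic, h=-18: full span → s += -18 → s = 5.0000
seg 3 [92.2°–360°] simple-harmonic, h=-5: θ=117.4° here. β=25.2, B=267.8. -5/2·(1 − cos(π·0.0941)) = -0.1084 → s = 4.8916
radial distance = base radius + s = 39 + 4.8916 = 43.8916

43.8916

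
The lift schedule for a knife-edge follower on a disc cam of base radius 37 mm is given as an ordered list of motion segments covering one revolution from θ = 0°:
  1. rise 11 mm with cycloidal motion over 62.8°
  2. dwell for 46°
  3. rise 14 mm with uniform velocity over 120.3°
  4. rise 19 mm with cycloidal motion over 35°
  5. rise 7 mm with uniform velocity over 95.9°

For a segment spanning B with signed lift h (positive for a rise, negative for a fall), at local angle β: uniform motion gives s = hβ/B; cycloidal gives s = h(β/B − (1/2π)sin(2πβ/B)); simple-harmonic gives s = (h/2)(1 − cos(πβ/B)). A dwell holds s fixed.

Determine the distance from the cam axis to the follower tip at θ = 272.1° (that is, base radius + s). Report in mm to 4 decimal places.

seg 1 [0°–62.8°] cycloidal, h=11: full span → s += 11 → s = 11.0000
seg 2 [62.8°–108.8°] dwell: s stays 11.0000
seg 3 [108.8°–229.1°] uniform, h=14: full span → s += 14 → s = 25.0000
seg 4 [229.1°–264.1°] cycloidal, h=19: full span → s += 19 → s = 44.0000
seg 5 [264.1°–360°] uniform, h=7: θ=272.1° here. β=8, B=95.9. 7·8/95.9 = 0.5839 → s = 44.5839
radial distance = base radius + s = 37 + 44.5839 = 81.5839

81.5839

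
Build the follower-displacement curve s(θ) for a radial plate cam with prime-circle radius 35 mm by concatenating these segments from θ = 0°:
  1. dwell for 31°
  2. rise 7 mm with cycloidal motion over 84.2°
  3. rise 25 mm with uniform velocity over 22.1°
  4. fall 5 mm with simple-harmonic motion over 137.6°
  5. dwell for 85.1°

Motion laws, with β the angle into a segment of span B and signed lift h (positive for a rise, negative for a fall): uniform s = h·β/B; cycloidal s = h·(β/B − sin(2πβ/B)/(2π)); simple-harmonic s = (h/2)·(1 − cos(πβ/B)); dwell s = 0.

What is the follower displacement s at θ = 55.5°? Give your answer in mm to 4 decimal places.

seg 1 [0°–31°] dwell: s stays 0.0000
seg 2 [31°–115.2°] cycloidal, h=7: θ=55.5° here. β=24.5, B=84.2. 7·(0.2910 − sin(2π·0.2910)/(2π)) = 0.9594 → s = 0.9594

0.9594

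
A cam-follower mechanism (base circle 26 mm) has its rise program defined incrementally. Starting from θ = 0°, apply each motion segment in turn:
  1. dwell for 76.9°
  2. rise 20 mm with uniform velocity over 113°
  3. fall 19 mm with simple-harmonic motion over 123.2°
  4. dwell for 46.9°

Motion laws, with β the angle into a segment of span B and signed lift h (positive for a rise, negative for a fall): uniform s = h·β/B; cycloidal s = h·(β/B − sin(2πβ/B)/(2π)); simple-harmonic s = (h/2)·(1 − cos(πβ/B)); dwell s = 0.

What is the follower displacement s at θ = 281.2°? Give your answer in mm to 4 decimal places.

seg 1 [0°–76.9°] dwell: s stays 0.0000
seg 2 [76.9°–189.9°] uniform, h=20: full span → s += 20 → s = 20.0000
seg 3 [189.9°–313.1°] simple-harmonic, h=-19: θ=281.2° here. β=91.3, B=123.2. -19/2·(1 − cos(π·0.7411)) = -16.0265 → s = 3.9735

3.9735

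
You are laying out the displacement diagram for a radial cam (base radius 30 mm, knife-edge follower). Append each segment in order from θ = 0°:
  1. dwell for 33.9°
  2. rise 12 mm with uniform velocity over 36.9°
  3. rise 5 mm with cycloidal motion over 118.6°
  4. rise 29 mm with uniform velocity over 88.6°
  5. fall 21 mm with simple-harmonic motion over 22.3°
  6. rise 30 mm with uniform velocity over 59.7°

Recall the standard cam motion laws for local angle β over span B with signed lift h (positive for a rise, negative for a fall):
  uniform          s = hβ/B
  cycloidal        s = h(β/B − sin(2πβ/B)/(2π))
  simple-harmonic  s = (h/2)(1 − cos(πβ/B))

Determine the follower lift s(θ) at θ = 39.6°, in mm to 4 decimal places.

seg 1 [0°–33.9°] dwell: s stays 0.0000
seg 2 [33.9°–70.8°] uniform, h=12: θ=39.6° here. β=5.7, B=36.9. 12·5.7/36.9 = 1.8537 → s = 1.8537

1.8537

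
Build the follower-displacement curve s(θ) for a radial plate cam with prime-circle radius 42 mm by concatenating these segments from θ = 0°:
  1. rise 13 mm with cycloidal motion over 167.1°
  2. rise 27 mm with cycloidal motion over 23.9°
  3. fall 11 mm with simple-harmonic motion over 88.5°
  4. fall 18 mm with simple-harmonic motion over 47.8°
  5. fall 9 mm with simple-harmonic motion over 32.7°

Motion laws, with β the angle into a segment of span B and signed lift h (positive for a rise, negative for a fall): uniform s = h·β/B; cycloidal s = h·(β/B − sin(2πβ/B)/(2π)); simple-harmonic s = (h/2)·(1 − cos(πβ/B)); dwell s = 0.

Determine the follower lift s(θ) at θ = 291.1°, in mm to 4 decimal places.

seg 1 [0°–167.1°] cycloidal, h=13: full span → s += 13 → s = 13.0000
seg 2 [167.1°–191°] cycloidal, h=27: full span → s += 27 → s = 40.0000
seg 3 [191°–279.5°] simple-harmonic, h=-11: full span → s += -11 → s = 29.0000
seg 4 [279.5°–327.3°] simple-harmonic, h=-18: θ=291.1° here. β=11.6, B=47.8. -18/2·(1 − cos(π·0.2427)) = -2.4913 → s = 26.5087

26.5087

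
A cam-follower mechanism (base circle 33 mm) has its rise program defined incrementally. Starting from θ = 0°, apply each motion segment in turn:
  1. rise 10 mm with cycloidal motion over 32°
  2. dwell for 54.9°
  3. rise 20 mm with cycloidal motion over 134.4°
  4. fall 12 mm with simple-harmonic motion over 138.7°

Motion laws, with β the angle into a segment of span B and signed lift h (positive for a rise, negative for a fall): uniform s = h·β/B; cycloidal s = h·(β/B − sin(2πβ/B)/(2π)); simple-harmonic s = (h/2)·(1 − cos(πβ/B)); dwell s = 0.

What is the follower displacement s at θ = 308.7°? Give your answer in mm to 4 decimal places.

seg 1 [0°–32°] cycloidal, h=10: full span → s += 10 → s = 10.0000
seg 2 [32°–86.9°] dwell: s stays 10.0000
seg 3 [86.9°–221.3°] cycloidal, h=20: full span → s += 20 → s = 30.0000
seg 4 [221.3°–360°] simple-harmonic, h=-12: θ=308.7° here. β=87.4, B=138.7. -12/2·(1 − cos(π·0.6301)) = -8.3853 → s = 21.6147

21.6147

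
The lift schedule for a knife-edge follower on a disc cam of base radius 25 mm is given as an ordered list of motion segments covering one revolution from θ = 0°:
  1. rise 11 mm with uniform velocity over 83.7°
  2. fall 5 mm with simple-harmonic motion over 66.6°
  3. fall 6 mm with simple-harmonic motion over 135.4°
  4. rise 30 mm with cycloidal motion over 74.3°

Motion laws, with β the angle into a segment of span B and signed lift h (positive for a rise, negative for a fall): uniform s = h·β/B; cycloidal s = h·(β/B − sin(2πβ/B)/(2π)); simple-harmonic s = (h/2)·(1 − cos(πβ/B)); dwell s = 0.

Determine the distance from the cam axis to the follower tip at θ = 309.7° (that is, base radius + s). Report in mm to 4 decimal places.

seg 1 [0°–83.7°] uniform, h=11: full span → s += 11 → s = 11.0000
seg 2 [83.7°–150.3°] simple-harmonic, h=-5: full span → s += -5 → s = 6.0000
seg 3 [150.3°–285.7°] simple-harmonic, h=-6: full span → s += -6 → s = 0.0000
seg 4 [285.7°–360°] cycloidal, h=30: θ=309.7° here. β=24, B=74.3. 30·(0.3230 − sin(2π·0.3230)/(2π)) = 5.4095 → s = 5.4095
radial distance = base radius + s = 25 + 5.4095 = 30.4095

30.4095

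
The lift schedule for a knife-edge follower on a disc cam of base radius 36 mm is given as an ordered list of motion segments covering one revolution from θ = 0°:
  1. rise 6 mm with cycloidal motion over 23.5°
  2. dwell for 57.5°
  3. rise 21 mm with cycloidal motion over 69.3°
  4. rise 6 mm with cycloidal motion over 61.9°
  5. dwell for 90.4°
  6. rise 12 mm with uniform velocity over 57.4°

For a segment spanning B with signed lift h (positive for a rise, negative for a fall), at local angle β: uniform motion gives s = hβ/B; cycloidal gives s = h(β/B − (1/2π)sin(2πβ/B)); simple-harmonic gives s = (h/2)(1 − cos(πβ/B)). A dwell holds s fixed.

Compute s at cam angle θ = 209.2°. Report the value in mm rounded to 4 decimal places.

seg 1 [0°–23.5°] cycloidal, h=6: full span → s += 6 → s = 6.0000
seg 2 [23.5°–81°] dwell: s stays 6.0000
seg 3 [81°–150.3°] cycloidal, h=21: full span → s += 21 → s = 27.0000
seg 4 [150.3°–212.2°] cycloidal, h=6: θ=209.2° here. β=58.9, B=61.9. 6·(0.9515 − sin(2π·0.9515)/(2π)) = 5.9955 → s = 32.9955

32.9955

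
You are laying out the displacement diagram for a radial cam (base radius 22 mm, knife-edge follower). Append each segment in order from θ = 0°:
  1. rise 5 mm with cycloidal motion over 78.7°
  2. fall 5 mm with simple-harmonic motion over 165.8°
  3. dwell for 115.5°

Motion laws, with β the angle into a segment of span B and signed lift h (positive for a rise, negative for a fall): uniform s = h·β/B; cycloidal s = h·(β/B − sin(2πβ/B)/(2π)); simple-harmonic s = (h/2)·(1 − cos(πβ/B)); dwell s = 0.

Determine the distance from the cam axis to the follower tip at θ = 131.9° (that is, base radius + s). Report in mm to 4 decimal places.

seg 1 [0°–78.7°] cycloidal, h=5: full span → s += 5 → s = 5.0000
seg 2 [78.7°–244.5°] simple-harmonic, h=-5: θ=131.9° here. β=53.2, B=165.8. -5/2·(1 − cos(π·0.3209)) = -1.1662 → s = 3.8338
radial distance = base radius + s = 22 + 3.8338 = 25.8338

25.8338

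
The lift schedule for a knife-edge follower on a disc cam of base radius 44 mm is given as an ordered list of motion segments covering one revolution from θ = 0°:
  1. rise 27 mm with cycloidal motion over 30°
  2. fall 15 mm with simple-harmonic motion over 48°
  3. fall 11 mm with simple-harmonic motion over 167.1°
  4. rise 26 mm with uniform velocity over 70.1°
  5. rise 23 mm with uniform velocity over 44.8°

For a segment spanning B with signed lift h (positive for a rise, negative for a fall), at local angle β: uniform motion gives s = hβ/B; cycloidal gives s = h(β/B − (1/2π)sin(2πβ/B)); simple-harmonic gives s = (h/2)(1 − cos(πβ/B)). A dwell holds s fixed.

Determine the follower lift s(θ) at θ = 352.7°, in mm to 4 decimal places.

seg 1 [0°–30°] cycloidal, h=27: full span → s += 27 → s = 27.0000
seg 2 [30°–78°] simple-harmonic, h=-15: full span → s += -15 → s = 12.0000
seg 3 [78°–245.1°] simple-harmonic, h=-11: full span → s += -11 → s = 1.0000
seg 4 [245.1°–315.2°] uniform, h=26: full span → s += 26 → s = 27.0000
seg 5 [315.2°–360°] uniform, h=23: θ=352.7° here. β=37.5, B=44.8. 23·37.5/44.8 = 19.2522 → s = 46.2522

46.2522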